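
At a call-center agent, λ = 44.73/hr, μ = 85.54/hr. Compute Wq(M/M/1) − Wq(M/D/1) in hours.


ρ = 44.73/85.54 = 0.5229
Wq(M/M/1) = ρ/(μ−λ) = 0.5229/40.81 = 0.01281 hr
Wq(M/D/1) = ρ/(2(μ−λ)) = 0.006407 hr
Savings = 0.01281 − 0.006407 = 0.006407 hr

Final: 0.006407 hr


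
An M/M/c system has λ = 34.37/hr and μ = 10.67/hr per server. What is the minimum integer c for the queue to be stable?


Stability requires cμ > λ ⇔ c > λ/μ.
λ/μ = 34.37/10.67 = 3.2212
Minimum integer c = ⌊3.2212⌋ + 1 = 4
Check: 4·10.67 = 42.68 > 34.37, while 3·10.67 = 32.01 ≤ 34.37

Final: 4 servers


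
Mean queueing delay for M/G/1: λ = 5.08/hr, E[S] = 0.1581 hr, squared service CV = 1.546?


ρ = λ·E[S] = 5.08·0.1581 = 0.8031
E[S²] = E[S]²(1+C_s²) = 0.1581²·(1+1.546) = 0.063639
Wq = λ·E[S²]/(2(1−ρ)) = 5.08·0.063639/(2·0.1969) = 0.82114 hr

Final: 0.82114 hr


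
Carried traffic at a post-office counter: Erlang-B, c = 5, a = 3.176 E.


B(5,3.176) = 0.125303 (Erlang-B)
Carried load = a(1 − B) = 3.176·(1 − 0.125303) = 3.176·0.874697 = 2.7780 E

Final: 2.7780 Erlangs


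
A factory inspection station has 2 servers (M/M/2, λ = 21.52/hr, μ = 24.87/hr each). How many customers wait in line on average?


a = λ/μ = 0.8653; ρ = a/2 = 0.4326
P₀ = 0.396015
Lq = P₀·a^c·ρ / (c!·(1−ρ)²) = 0.396015·0.74874·0.4326/(2·0.32189)
= 0.19927

Final: 0.19927


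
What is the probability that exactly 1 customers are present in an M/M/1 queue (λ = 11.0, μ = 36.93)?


ρ = 11.0/36.93 = 0.2979
P_n = (1−ρ)·ρ^n = (1 − 0.2979)·0.2979^1 = 0.7021·0.297861 = 0.209140

Final: 0.209140


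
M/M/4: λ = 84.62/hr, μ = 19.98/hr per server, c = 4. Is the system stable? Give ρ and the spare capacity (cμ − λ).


Total capacity cμ = 4·19.98 = 79.92/hr
ρ = λ/(cμ) = 84.62/79.92 = 1.0588
Stable ⇔ ρ < 1: NO
Spare capacity = cμ − λ = 79.92 − 84.62 = -4.70/hr

Final: ρ = 1.0588; unstable; margin = -4.70/hr


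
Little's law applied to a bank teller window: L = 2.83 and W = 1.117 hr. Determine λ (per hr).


λ = L/W = 2.83/1.117 = 2.5336 /hr

Final: 2.5336 /hr


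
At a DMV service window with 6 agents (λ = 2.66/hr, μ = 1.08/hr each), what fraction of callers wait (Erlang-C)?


a = λ/μ = 2.4630; ρ = a/6 = 0.4105
P₀ = 0.084741 (from M/M/c formula)
C(c,a) = [a^c/(c!(1−ρ))]·P₀ = [223.22729/(720·0.5895)]·0.084741
= 0.52593·0.084741 = 0.044568

Final: 0.044568


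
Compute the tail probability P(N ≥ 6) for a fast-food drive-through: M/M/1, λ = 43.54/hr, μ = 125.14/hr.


ρ = 43.54/125.14 = 0.3479
P(N ≥ n) = ρ^n = 0.3479^6 = 0.001774

Final: 0.001774


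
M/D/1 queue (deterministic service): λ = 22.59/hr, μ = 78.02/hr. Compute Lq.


ρ = 22.59/78.02 = 0.2895
M/D/1: Lq = ρ²/(2(1−ρ)) = 0.08383/(2·0.7105) = 0.05900

Final: 0.05900


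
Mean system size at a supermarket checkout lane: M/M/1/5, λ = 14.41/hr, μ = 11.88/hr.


ρ = 14.41/11.88 = 1.2130
L = ρ[1 − (K+1)ρ^K + Kρ^(K+1)] / [(1−ρ)(1−ρ^(K+1))]
Numerator: 1.2130·(1 − 6·2.625655 + 5·3.184823) = 1.419387
Denominator: (-0.2130)·(-2.184823) = 0.465286
L = 1.419387/0.465286 = 3.0506

Final: 3.0506


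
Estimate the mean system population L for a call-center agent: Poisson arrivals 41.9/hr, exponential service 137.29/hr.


ρ = λ/μ = 41.9/137.29 = 0.3052
L = ρ/(1−ρ) = 0.3052/(1 − 0.3052) = 0.3052/0.6948 = 0.4392

Final: 0.4392


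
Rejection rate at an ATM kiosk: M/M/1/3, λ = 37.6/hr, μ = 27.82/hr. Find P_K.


ρ = λ/μ = 37.6/27.82 = 1.3515
P_K = (1−ρ)ρ^K/(1−ρ^(K+1)) = (-0.3515·2.468836)/(1 − 3.336744)
= -0.867908/-2.336744 = 0.371418

Final: 0.371418


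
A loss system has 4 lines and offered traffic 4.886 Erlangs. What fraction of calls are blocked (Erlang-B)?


B(c,a) = (a^c/c!) / Σ_{k=0}^{c} a^k/k!
a^4/4! = 23.746664
Σ terms (k=0..4): 1.00000 + 4.88600 + 11.93650 + 19.44058 + 23.74666 = 61.009738
B = 23.746664/61.009738 = 0.389227

Final: 0.389227


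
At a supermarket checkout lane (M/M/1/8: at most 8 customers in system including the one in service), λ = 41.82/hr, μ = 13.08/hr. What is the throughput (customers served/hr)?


ρ = 3.1972; P_K = (1−ρ)ρ^8/(1−ρ^9) = 0.687251
λ_eff = λ(1 − P_K) = 41.82·(1 − 0.687251) = 41.82·0.312749 = 13.0792 /hr

Final: 13.0792 /hr


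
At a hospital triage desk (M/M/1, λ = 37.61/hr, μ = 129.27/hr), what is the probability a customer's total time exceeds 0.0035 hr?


W ~ Exponential(μ−λ) for M/M/1.
μ − λ = 129.27 − 37.61 = 91.6600
P(W > t) = e^{−(μ−λ)t} = e^{−0.3208} = 0.725561

Final: 0.725561


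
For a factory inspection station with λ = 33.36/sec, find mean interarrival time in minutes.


Mean interarrival time = 1/λ = 1/33.36 second = 0.02998 second
In minutes: 0.02998 × 0.0166667 = 0.0004996 min

Final: 0.0004996 min


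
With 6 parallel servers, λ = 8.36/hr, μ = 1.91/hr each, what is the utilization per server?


ρ = λ/(cμ) = 8.36/(6·1.91) = 8.36/11.46 = 0.7295

Final: 0.7295


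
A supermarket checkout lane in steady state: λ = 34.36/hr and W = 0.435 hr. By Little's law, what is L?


L = λW = 34.36·0.435 = 14.9466

Final: 14.9466


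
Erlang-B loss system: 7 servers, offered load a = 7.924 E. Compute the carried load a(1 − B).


B(7,7.924) = 0.303858 (Erlang-B)
Carried load = a(1 − B) = 7.924·(1 − 0.303858) = 7.924·0.696142 = 5.5162 E

Final: 5.5162 Erlangs


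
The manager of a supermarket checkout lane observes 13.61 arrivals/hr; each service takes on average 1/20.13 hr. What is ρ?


ρ = λ/μ = 13.61/20.13 = 0.6761

Final: 0.6761


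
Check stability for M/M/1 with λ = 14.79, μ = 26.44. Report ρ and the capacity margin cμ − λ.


Total capacity cμ = 1·26.44 = 26.44/hr
ρ = λ/(cμ) = 14.79/26.44 = 0.5594
Stable ⇔ ρ < 1: YES
Spare capacity = cμ − λ = 26.44 − 14.79 = 11.65/hr

Final: ρ = 0.5594; stable; margin = 11.65/hr


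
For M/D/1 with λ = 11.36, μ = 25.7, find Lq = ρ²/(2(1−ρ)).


ρ = 11.36/25.7 = 0.4420
M/D/1: Lq = ρ²/(2(1−ρ)) = 0.1954/(2·0.5580) = 0.17508

Final: 0.17508


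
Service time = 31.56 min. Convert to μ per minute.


μ = 1/(service time) in consistent units.
1 minute = 1 min, so μ = 1/31.56 = 0.03169 per minute

Final: 0.03169 /min


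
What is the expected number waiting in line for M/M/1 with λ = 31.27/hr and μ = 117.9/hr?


ρ = 31.27/117.9 = 0.2652
Lq = ρ²/(1−ρ) = 0.07034/0.7348 = 0.09574

Final: 0.09574


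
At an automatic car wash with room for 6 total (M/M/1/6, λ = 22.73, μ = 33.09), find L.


ρ = 22.73/33.09 = 0.6869
L = ρ[1 − (K+1)ρ^K + Kρ^(K+1)] / [(1−ρ)(1−ρ^(K+1))]
Numerator: 0.6869·(1 − 7·0.105055 + 6·0.072164) = 0.479190
Denominator: (0.3131)·(0.927836) = 0.290492
L = 0.479190/0.290492 = 1.6496

Final: 1.6496


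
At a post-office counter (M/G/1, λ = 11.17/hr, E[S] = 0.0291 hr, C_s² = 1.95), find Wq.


ρ = λ·E[S] = 11.17·0.0291 = 0.3250
E[S²] = E[S]²(1+C_s²) = 0.0291²·(1+1.95) = 0.002498
Wq = λ·E[S²]/(2(1−ρ)) = 11.17·0.002498/(2·0.6750) = 0.02067 hr

Final: 0.02067 hr


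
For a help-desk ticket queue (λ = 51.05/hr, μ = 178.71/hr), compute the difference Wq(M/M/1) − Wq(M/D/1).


ρ = 51.05/178.71 = 0.2857
Wq(M/M/1) = ρ/(μ−λ) = 0.2857/127.66 = 0.002238 hr
Wq(M/D/1) = ρ/(2(μ−λ)) = 0.001119 hr
Savings = 0.002238 − 0.001119 = 0.001119 hr

Final: 0.001119 hr


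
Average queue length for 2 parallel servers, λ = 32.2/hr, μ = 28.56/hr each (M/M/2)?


a = λ/μ = 1.1275; ρ = a/2 = 0.5637
P₀ = 0.278997
Lq = P₀·a^c·ρ / (c!·(1−ρ)²) = 0.278997·1.27115·0.5637/(2·0.19034)
= 0.52519

Final: 0.52519


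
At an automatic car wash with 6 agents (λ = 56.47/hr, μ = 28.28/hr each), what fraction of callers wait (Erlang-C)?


a = λ/μ = 1.9968; ρ = a/6 = 0.3328
P₀ = 0.135568 (from M/M/c formula)
C(c,a) = [a^c/(c!(1−ρ))]·P₀ = [63.39139/(720·0.6672)]·0.135568
= 0.13196·0.135568 = 0.017890

Final: 0.017890


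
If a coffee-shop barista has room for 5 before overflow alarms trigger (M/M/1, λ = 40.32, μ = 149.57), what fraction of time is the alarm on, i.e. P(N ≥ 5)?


ρ = 40.32/149.57 = 0.2696
P(N ≥ n) = ρ^n = 0.2696^5 = 0.001424

Final: 0.001424


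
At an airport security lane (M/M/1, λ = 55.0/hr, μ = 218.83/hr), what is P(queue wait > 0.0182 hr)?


ρ = 55.0/218.83 = 0.2513
P(Wq > t) = ρ·e^{−(μ−λ)t} = 0.2513·e^{−2.9817}
= 0.2513·0.050706 = 0.012744

Final: 0.012744


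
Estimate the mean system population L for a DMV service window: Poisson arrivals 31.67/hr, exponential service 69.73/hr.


ρ = λ/μ = 31.67/69.73 = 0.4542
L = ρ/(1−ρ) = 0.4542/(1 − 0.4542) = 0.4542/0.5458 = 0.8321

Final: 0.8321


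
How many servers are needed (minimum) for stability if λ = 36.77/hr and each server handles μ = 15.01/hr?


Stability requires cμ > λ ⇔ c > λ/μ.
λ/μ = 36.77/15.01 = 2.4497
Minimum integer c = ⌊2.4497⌋ + 1 = 3
Check: 3·15.01 = 45.03 > 36.77, while 2·15.01 = 30.02 ≤ 36.77

Final: 3 servers


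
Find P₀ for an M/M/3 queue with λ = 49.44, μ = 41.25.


a = λ/μ = 49.44/41.25 = 1.1985; ρ = a/c = 0.3995
Σ_{k=0}^{2} a^k/k! (terms k=0..2) = 1.00000 + 1.19855 + 0.71826 = 2.91680
Tail: a^3/(3!(1−ρ)) = 1.72172/(6·0.6005) = 0.47787
P₀ = 1/(2.91680 + 0.47787) = 1/3.39467 = 0.294579

Final: 0.294579


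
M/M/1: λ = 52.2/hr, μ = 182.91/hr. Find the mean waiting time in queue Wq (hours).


ρ = 52.2/182.91 = 0.2854
Wq = ρ/(μ−λ) = 0.2854/(182.91 − 52.2) = 0.2854/130.71 = 0.002183 hr

Final: 0.002183 hr


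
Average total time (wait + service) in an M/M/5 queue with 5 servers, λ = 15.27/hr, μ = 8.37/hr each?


a = 1.8244; ρ = 0.3649; P₀ = 0.160583
Lq = P₀·a^c·ρ/(c!(1−ρ)²) = 0.02446
Wq = Lq/λ = 0.02446/15.27 = 0.001602 hr
W = Wq + 1/μ = 0.001602 + 0.11947 = 0.12108 hr

Final: 0.12108 hr


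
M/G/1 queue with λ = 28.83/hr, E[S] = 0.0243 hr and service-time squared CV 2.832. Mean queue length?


ρ = λ·E[S] = 28.83·0.0243 = 0.7006
Lq = ρ²(1+C_s²)/(2(1−ρ)) = 0.4908·(1+2.832)/(2·0.2994)
= 0.4908·3.8320/0.5989 = 3.14051

Final: 3.14051


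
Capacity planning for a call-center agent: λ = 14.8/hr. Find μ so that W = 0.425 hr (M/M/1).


W = 1/(μ−λ) ⇒ μ − λ = 1/W = 1/0.425 = 2.3529
μ = λ + 1/W = 14.8 + 2.3529 = 17.1529 per hr

Final: 17.1529 /hr


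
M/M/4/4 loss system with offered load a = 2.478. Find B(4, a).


B(c,a) = (a^c/c!) / Σ_{k=0}^{c} a^k/k!
a^4/4! = 1.571064
Σ terms (k=0..4): 1.00000 + 2.47800 + 3.07024 + 2.53602 + 1.57106 = 10.655326
B = 1.571064/10.655326 = 0.147444

Final: 0.147444


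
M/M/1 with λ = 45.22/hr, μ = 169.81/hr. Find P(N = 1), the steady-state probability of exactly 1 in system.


ρ = 45.22/169.81 = 0.2663
P_n = (1−ρ)·ρ^n = (1 − 0.2663)·0.2663^1 = 0.7337·0.266298 = 0.195383

Final: 0.195383


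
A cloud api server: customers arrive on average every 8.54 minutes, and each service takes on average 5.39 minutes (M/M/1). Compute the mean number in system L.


λ = 60/8.54 = 7.0258 /hr
μ = 60/5.39 = 11.1317 /hr
ρ = λ/μ = 7.0258/11.1317 = 0.6311
L = ρ/(1−ρ) = 0.6311/0.3689 = 1.7111

Final: 1.7111


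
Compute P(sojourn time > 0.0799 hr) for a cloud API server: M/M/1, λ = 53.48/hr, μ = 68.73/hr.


W ~ Exponential(μ−λ) for M/M/1.
μ − λ = 68.73 − 53.48 = 15.2500
P(W > t) = e^{−(μ−λ)t} = e^{−1.2185} = 0.295681

Final: 0.295681


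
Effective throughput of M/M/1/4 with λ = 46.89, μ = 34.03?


ρ = 1.3779; P_K = (1−ρ)ρ^4/(1−ρ^5) = 0.343395
λ_eff = λ(1 − P_K) = 46.89·(1 − 0.343395) = 46.89·0.656605 = 30.7882 /hr

Final: 30.7882 /hr


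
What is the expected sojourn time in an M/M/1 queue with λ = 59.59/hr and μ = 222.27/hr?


W = 1/(μ−λ) = 1/(222.27 − 59.59) = 1/162.68 = 0.006147 hr

Final: 0.006147 hr


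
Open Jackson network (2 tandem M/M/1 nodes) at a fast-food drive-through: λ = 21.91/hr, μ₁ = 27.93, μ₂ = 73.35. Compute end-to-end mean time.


Each node sees arrival rate λ = 21.91/hr (tandem ⇒ throughput preserved).
W₁ = 1/(μ₁−λ) = 1/(27.93−21.91) = 0.16611 hr
W₂ = 1/(μ₂−λ) = 1/(73.35−21.91) = 0.01944 hr
W_total = W₁ + W₂ = 0.16611 + 0.01944 = 0.18555 hr

Final: 0.18555 hr


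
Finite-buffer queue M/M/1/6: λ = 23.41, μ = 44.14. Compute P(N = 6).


ρ = λ/μ = 23.41/44.14 = 0.5304
P_K = (1−ρ)ρ^K/(1−ρ^(K+1)) = (0.4696·0.022254)/(1 − 0.011803)
= 0.010452/0.988197 = 0.010576

Final: 0.010576


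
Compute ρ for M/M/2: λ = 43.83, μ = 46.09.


ρ = λ/(cμ) = 43.83/(2·46.09) = 43.83/92.18 = 0.4755

Final: 0.4755


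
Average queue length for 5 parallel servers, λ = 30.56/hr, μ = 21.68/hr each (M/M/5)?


a = λ/μ = 1.4096; ρ = a/5 = 0.2819
P₀ = 0.243965
Lq = P₀·a^c·ρ / (c!·(1−ρ)²) = 0.243965·5.56507·0.2819/(120·0.51564)
= 0.006186

Final: 0.006186


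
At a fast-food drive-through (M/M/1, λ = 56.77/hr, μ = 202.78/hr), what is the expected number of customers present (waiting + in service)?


ρ = λ/μ = 56.77/202.78 = 0.2800
L = ρ/(1−ρ) = 0.2800/(1 − 0.2800) = 0.2800/0.7200 = 0.3888

Final: 0.3888


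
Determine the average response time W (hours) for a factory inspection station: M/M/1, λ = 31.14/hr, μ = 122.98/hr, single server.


W = 1/(μ−λ) = 1/(122.98 − 31.14) = 1/91.84 = 0.01089 hr

Final: 0.01089 hr


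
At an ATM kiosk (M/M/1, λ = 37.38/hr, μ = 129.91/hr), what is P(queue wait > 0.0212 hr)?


ρ = 37.38/129.91 = 0.2877
P(Wq > t) = ρ·e^{−(μ−λ)t} = 0.2877·e^{−1.9616}
= 0.2877·0.140628 = 0.040464

Final: 0.040464


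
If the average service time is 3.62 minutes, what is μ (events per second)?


μ = 1/(service time) in consistent units.
1 second = 0.0166667 min, so μ = 0.0166667/3.62 = 0.004604 per second

Final: 0.004604 /sec


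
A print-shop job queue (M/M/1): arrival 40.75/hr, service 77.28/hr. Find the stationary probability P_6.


ρ = 40.75/77.28 = 0.5273
P_n = (1−ρ)·ρ^n = (1 − 0.5273)·0.5273^6 = 0.4727·0.021496 = 0.010161

Final: 0.010161


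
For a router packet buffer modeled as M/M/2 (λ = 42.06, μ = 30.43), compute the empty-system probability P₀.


a = λ/μ = 42.06/30.43 = 1.3822; ρ = a/c = 0.6911
Σ_{k=0}^{1} a^k/k! (terms k=0..1) = 1.00000 + 1.38219 = 2.38219
Tail: a^2/(2!(1−ρ)) = 1.91045/(2·0.3089) = 3.09228
P₀ = 1/(2.38219 + 3.09228) = 1/5.47447 = 0.182666

Final: 0.182666


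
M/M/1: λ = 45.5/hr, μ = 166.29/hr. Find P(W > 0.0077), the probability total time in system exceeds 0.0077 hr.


W ~ Exponential(μ−λ) for M/M/1.
μ − λ = 166.29 − 45.5 = 120.7900
P(W > t) = e^{−(μ−λ)t} = e^{−0.9301} = 0.394521

Final: 0.394521


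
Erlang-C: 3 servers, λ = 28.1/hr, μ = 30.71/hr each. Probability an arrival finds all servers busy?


a = λ/μ = 0.9150; ρ = a/3 = 0.3050
P₀ = 0.397243 (from M/M/c formula)
C(c,a) = [a^c/(c!(1−ρ))]·P₀ = [0.76609/(6·0.6950)]·0.397243
= 0.18372·0.397243 = 0.072980

Final: 0.072980


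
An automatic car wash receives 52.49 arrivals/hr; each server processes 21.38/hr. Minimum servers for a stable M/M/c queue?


Stability requires cμ > λ ⇔ c > λ/μ.
λ/μ = 52.49/21.38 = 2.4551
Minimum integer c = ⌊2.4551⌋ + 1 = 3
Check: 3·21.38 = 64.14 > 52.49, while 2·21.38 = 42.76 ≤ 52.49

Final: 3 servers


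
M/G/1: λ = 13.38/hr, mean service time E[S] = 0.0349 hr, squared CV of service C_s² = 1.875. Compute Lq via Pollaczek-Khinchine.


ρ = λ·E[S] = 13.38·0.0349 = 0.4670
Lq = ρ²(1+C_s²)/(2(1−ρ)) = 0.2181·(1+1.875)/(2·0.5330)
= 0.2181·2.8750/1.0661 = 0.58805

Final: 0.58805


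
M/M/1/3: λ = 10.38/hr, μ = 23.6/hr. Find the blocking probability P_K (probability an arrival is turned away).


ρ = λ/μ = 10.38/23.6 = 0.4398
P_K = (1−ρ)ρ^K/(1−ρ^(K+1)) = (0.5602·0.085086)/(1 − 0.037423)
= 0.047662/0.962577 = 0.049515

Final: 0.049515


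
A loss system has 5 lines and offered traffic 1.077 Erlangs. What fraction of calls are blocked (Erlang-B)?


B(c,a) = (a^c/c!) / Σ_{k=0}^{c} a^k/k!
a^5/5! = 0.012075
Σ terms (k=0..5): 1.00000 + 1.07700 + 0.57996 + 0.20821 + 0.05606 + 0.01208 = 2.933307
B = 0.012075/2.933307 = 0.004117

Final: 0.004117


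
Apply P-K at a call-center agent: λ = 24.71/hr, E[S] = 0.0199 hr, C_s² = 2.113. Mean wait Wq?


ρ = λ·E[S] = 24.71·0.0199 = 0.4917
E[S²] = E[S]²(1+C_s²) = 0.0199²·(1+2.113) = 0.001233
Wq = λ·E[S²]/(2(1−ρ)) = 24.71·0.001233/(2·0.5083) = 0.02997 hr

Final: 0.02997 hr


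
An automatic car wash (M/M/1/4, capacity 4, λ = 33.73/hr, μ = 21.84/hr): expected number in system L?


ρ = 33.73/21.84 = 1.5444
L = ρ[1 − (K+1)ρ^K + Kρ^(K+1)] / [(1−ρ)(1−ρ^(K+1))]
Numerator: 1.5444·(1 − 5·5.689248 + 4·8.786553) = 11.891948
Denominator: (-0.5444)·(-7.786553) = 4.239108
L = 11.891948/4.239108 = 2.8053

Final: 2.8053


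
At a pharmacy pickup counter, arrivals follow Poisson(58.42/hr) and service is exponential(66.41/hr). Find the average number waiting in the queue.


ρ = 58.42/66.41 = 0.8797
Lq = ρ²/(1−ρ) = 0.7738/0.1203 = 6.4320

Final: 6.4320


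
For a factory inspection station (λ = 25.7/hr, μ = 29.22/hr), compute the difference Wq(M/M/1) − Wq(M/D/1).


ρ = 25.7/29.22 = 0.8795
Wq(M/M/1) = ρ/(μ−λ) = 0.8795/3.52 = 0.24987 hr
Wq(M/D/1) = ρ/(2(μ−λ)) = 0.12493 hr
Savings = 0.24987 − 0.12493 = 0.12493 hr

Final: 0.12493 hr


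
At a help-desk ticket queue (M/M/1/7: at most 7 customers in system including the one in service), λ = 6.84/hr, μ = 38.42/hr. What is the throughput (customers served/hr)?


ρ = 0.1780; P_K = (1−ρ)ρ^7/(1−ρ^8) = 0.000004660
λ_eff = λ(1 − P_K) = 6.84·(1 − 0.000004660) = 6.84·0.999995 = 6.8400 /hr

Final: 6.8400 /hr


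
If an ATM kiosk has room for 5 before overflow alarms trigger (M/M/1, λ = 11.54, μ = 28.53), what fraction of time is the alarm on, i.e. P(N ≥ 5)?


ρ = 11.54/28.53 = 0.4045
P(N ≥ n) = ρ^n = 0.4045^5 = 0.010827

Final: 0.010827


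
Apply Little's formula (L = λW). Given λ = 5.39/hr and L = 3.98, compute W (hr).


W = L/λ = 3.98/5.39 = 0.7384 hr

Final: 0.7384 hr


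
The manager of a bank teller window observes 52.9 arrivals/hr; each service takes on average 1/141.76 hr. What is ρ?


ρ = λ/μ = 52.9/141.76 = 0.3732

Final: 0.3732


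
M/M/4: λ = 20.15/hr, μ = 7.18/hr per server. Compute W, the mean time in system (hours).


a = 2.8064; ρ = 0.7016; P₀ = 0.049777
Lq = P₀·a^c·ρ/(c!(1−ρ)²) = 1.01371
Wq = Lq/λ = 1.01371/20.15 = 0.05031 hr
W = Wq + 1/μ = 0.05031 + 0.13928 = 0.18958 hr

Final: 0.18958 hr


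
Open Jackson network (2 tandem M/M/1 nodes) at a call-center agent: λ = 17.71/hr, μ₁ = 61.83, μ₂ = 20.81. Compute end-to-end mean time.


Each node sees arrival rate λ = 17.71/hr (tandem ⇒ throughput preserved).
W₁ = 1/(μ₁−λ) = 1/(61.83−17.71) = 0.02267 hr
W₂ = 1/(μ₂−λ) = 1/(20.81−17.71) = 0.32258 hr
W_total = W₁ + W₂ = 0.02267 + 0.32258 = 0.34525 hr

Final: 0.34525 hr


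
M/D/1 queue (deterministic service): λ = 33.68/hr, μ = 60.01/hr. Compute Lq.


ρ = 33.68/60.01 = 0.5612
M/D/1: Lq = ρ²/(2(1−ρ)) = 0.3150/(2·0.4388) = 0.35895

Final: 0.35895


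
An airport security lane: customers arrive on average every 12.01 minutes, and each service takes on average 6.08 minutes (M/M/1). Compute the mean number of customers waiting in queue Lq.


λ = 60/12.01 = 4.9958 /hr
μ = 60/6.08 = 9.8684 /hr
ρ = λ/μ = 4.9958/9.8684 = 0.5062
Lq = ρ²/(1−ρ) = 0.2563/0.4938 = 0.5191

Final: 0.5191


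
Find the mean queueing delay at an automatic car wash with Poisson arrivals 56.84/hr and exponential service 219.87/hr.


ρ = 56.84/219.87 = 0.2585
Wq = ρ/(μ−λ) = 0.2585/(219.87 − 56.84) = 0.2585/163.03 = 0.001586 hr

Final: 0.001586 hr


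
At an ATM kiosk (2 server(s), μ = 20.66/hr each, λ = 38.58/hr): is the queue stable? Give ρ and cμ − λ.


Total capacity cμ = 2·20.66 = 41.32/hr
ρ = λ/(cμ) = 38.58/41.32 = 0.9337
Stable ⇔ ρ < 1: YES
Spare capacity = cμ − λ = 41.32 − 38.58 = 2.74/hr

Final: ρ = 0.9337; stable; margin = 2.74/hr


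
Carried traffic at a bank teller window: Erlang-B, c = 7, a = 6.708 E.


B(7,6.708) = 0.230594 (Erlang-B)
Carried load = a(1 − B) = 6.708·(1 − 0.230594) = 6.708·0.769406 = 5.1612 E

Final: 5.1612 Erlangs


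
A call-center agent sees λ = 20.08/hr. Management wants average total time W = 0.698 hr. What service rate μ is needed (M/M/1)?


W = 1/(μ−λ) ⇒ μ − λ = 1/W = 1/0.698 = 1.4327
μ = λ + 1/W = 20.08 + 1.4327 = 21.5127 per hr

Final: 21.5127 /hr


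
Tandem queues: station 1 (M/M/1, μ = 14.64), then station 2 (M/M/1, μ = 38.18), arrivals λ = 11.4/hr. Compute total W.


Each node sees arrival rate λ = 11.4/hr (tandem ⇒ throughput preserved).
W₁ = 1/(μ₁−λ) = 1/(14.64−11.4) = 0.30864 hr
W₂ = 1/(μ₂−λ) = 1/(38.18−11.4) = 0.03734 hr
W_total = W₁ + W₂ = 0.30864 + 0.03734 = 0.34598 hr

Final: 0.34598 hr


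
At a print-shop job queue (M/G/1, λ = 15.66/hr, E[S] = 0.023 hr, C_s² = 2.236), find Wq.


ρ = λ·E[S] = 15.66·0.023 = 0.3602
E[S²] = E[S]²(1+C_s²) = 0.023²·(1+2.236) = 0.001712
Wq = λ·E[S²]/(2(1−ρ)) = 15.66·0.001712/(2·0.6398) = 0.02095 hr

Final: 0.02095 hr


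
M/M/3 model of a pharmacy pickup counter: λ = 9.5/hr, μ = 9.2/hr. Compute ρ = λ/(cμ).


ρ = λ/(cμ) = 9.5/(3·9.2) = 9.5/27.60 = 0.3442

Final: 0.3442


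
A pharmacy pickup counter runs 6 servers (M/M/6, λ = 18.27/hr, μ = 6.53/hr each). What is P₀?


a = λ/μ = 18.27/6.53 = 2.7979; ρ = a/c = 0.4663
Σ_{k=0}^{5} a^k/k! (terms k=0..5) = 1.00000 + 2.79786 + 3.91400 + 3.65027 + 2.55323 + 1.42871 = 15.34407
Tail: a^6/(6!(1−ρ)) = 479.68065/(720·0.5337) = 1.24833
P₀ = 1/(15.34407 + 1.24833) = 1/16.59240 = 0.060269

Final: 0.060269


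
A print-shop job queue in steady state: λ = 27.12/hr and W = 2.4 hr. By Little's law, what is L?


L = λW = 27.12·2.4 = 65.0880

Final: 65.0880


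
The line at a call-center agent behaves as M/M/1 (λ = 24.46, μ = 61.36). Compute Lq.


ρ = 24.46/61.36 = 0.3986
Lq = ρ²/(1−ρ) = 0.1589/0.6014 = 0.2642

Final: 0.2642


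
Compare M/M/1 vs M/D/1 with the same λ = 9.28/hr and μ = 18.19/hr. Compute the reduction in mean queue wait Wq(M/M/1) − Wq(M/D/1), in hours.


ρ = 9.28/18.19 = 0.5102
Wq(M/M/1) = ρ/(μ−λ) = 0.5102/8.91 = 0.05726 hr
Wq(M/D/1) = ρ/(2(μ−λ)) = 0.02863 hr
Savings = 0.05726 − 0.02863 = 0.02863 hr

Final: 0.02863 hr


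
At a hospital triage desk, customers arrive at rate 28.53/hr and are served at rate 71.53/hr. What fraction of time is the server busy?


ρ = λ/μ = 28.53/71.53 = 0.3989

Final: 0.3989


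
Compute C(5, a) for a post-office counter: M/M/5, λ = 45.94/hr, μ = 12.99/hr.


a = λ/μ = 3.5366; ρ = a/5 = 0.7073
P₀ = 0.024733 (from M/M/c formula)
C(c,a) = [a^c/(c!(1−ρ))]·P₀ = [553.23443/(120·0.2927)]·0.024733
= 15.75161·0.024733 = 0.389583

Final: 0.389583


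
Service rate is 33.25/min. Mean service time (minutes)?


Mean service time = 1/μ = 1/33.25 minute = 0.03008 minute
In minutes: 0.03008 × 1 = 0.03008 min

Final: 0.03008 min


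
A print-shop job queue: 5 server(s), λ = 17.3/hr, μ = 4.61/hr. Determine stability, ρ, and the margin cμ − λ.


Total capacity cμ = 5·4.61 = 23.05/hr
ρ = λ/(cμ) = 17.3/23.05 = 0.7505
Stable ⇔ ρ < 1: YES
Spare capacity = cμ − λ = 23.05 − 17.3 = 5.75/hr

Final: ρ = 0.7505; stable; margin = 5.75/hr


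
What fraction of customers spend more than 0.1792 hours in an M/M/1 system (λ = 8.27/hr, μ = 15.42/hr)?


W ~ Exponential(μ−λ) for M/M/1.
μ − λ = 15.42 − 8.27 = 7.1500
P(W > t) = e^{−(μ−λ)t} = e^{−1.2813} = 0.277682

Final: 0.277682


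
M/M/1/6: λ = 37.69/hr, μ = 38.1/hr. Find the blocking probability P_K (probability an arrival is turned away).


ρ = λ/μ = 37.69/38.1 = 0.9892
P_K = (1−ρ)ρ^K/(1−ρ^(K+1)) = (0.01076·0.937145)/(1 − 0.927061)
= 0.010085/0.072939 = 0.138262

Final: 0.138262


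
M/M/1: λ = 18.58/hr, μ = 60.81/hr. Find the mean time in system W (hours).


W = 1/(μ−λ) = 1/(60.81 − 18.58) = 1/42.23 = 0.02368 hr

Final: 0.02368 hr


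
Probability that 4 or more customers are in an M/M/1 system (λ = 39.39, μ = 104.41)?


ρ = 39.39/104.41 = 0.3773
P(N ≥ n) = ρ^n = 0.3773^4 = 0.020257

Final: 0.020257


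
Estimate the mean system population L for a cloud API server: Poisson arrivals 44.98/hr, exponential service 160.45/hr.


ρ = λ/μ = 44.98/160.45 = 0.2803
L = ρ/(1−ρ) = 0.2803/(1 − 0.2803) = 0.2803/0.7197 = 0.3895

Final: 0.3895


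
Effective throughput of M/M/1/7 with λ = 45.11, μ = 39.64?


ρ = 1.1380; P_K = (1−ρ)ρ^7/(1−ρ^8) = 0.188156
λ_eff = λ(1 − P_K) = 45.11·(1 − 0.188156) = 45.11·0.811844 = 36.6223 /hr

Final: 36.6223 /hr


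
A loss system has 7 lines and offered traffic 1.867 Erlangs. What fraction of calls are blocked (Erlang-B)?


B(c,a) = (a^c/c!) / Σ_{k=0}^{c} a^k/k!
a^7/7! = 0.015688
Σ terms (k=0..7): 1.00000 + 1.86700 + 1.74284 + 1.08463 + 0.50625 + 0.18903 + 0.05882 + 0.01569 = 6.464270
B = 0.015688/6.464270 = 0.002427

Final: 0.002427


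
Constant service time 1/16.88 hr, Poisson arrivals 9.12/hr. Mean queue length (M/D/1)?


ρ = 9.12/16.88 = 0.5403
M/D/1: Lq = ρ²/(2(1−ρ)) = 0.2919/(2·0.4597) = 0.31749

Final: 0.31749


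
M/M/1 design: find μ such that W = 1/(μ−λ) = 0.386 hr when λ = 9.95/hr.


W = 1/(μ−λ) ⇒ μ − λ = 1/W = 1/0.386 = 2.5907
μ = λ + 1/W = 9.95 + 2.5907 = 12.5407 per hr

Final: 12.5407 /hr


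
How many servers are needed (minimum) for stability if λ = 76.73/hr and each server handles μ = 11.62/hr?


Stability requires cμ > λ ⇔ c > λ/μ.
λ/μ = 76.73/11.62 = 6.6033
Minimum integer c = ⌊6.6033⌋ + 1 = 7
Check: 7·11.62 = 81.34 > 76.73, while 6·11.62 = 69.72 ≤ 76.73

Final: 7 servers


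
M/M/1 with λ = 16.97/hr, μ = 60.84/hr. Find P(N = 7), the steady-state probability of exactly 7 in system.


ρ = 16.97/60.84 = 0.2789
P_n = (1−ρ)·ρ^n = (1 − 0.2789)·0.2789^7 = 0.7211·0.0001314 = 0.00009472

Final: 0.00009472


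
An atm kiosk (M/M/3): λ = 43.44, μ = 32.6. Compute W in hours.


a = 1.3325; ρ = 0.4442; P₀ = 0.254468
Lq = P₀·a^c·ρ/(c!(1−ρ)²) = 0.14427
Wq = Lq/λ = 0.14427/43.44 = 0.003321 hr
W = Wq + 1/μ = 0.003321 + 0.03067 = 0.03400 hr

Final: 0.03400 hr


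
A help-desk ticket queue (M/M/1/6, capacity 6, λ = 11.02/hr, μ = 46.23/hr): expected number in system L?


ρ = 11.02/46.23 = 0.2384
L = ρ[1 − (K+1)ρ^K + Kρ^(K+1)] / [(1−ρ)(1−ρ^(K+1))]
Numerator: 0.2384·(1 − 7·0.0001835 + 6·0.00004373) = 0.238130
Denominator: (0.7616)·(0.999956) = 0.761593
L = 0.238130/0.761593 = 0.3127

Final: 0.3127


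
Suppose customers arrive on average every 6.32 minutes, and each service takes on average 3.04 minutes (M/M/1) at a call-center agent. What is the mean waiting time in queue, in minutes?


λ = 60/6.32 = 9.4937 /hr
μ = 60/3.04 = 19.7368 /hr
ρ = λ/μ = 9.4937/19.7368 = 0.4810
Wq = ρ/(μ−λ) = 0.4810/(19.7368−9.4937) = 0.04696 hr
In minutes: 0.04696·60 = 2.818 min

Final: 2.818 min


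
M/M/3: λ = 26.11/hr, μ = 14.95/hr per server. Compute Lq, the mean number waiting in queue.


a = λ/μ = 1.7465; ρ = a/3 = 0.5822
P₀ = 0.156336
Lq = P₀·a^c·ρ / (c!·(1−ρ)²) = 0.156336·5.32718·0.5822/(6·0.17459)
= 0.46284

Final: 0.46284


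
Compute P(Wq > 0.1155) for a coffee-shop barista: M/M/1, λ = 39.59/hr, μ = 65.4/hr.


ρ = 39.59/65.4 = 0.6054
P(Wq > t) = ρ·e^{−(μ−λ)t} = 0.6054·e^{−2.9811}
= 0.6054·0.050739 = 0.030715

Final: 0.030715


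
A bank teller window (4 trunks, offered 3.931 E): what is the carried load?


B(4,3.931) = 0.303978 (Erlang-B)
Carried load = a(1 − B) = 3.931·(1 − 0.303978) = 3.931·0.696022 = 2.7361 E

Final: 2.7361 Erlangs


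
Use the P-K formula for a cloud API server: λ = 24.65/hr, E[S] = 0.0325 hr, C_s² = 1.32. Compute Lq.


ρ = λ·E[S] = 24.65·0.0325 = 0.8011
Lq = ρ²(1+C_s²)/(2(1−ρ)) = 0.6418·(1+1.32)/(2·0.1989)
= 0.6418·2.3200/0.3978 = 3.74350

Final: 3.74350


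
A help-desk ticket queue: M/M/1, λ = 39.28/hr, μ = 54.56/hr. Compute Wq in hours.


ρ = 39.28/54.56 = 0.7199
Wq = ρ/(μ−λ) = 0.7199/(54.56 − 39.28) = 0.7199/15.28 = 0.04712 hr

Final: 0.04712 hr


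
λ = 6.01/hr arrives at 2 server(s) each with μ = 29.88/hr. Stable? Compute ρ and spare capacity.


Total capacity cμ = 2·29.88 = 59.76/hr
ρ = λ/(cμ) = 6.01/59.76 = 0.1006
Stable ⇔ ρ < 1: YES
Spare capacity = cμ − λ = 59.76 − 6.01 = 53.75/hr

Final: ρ = 0.1006; stable; margin = 53.75/hr


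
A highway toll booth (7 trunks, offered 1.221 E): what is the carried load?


B(7,1.221) = 0.0002368 (Erlang-B)
Carried load = a(1 − B) = 1.221·(1 − 0.0002368) = 1.221·0.999763 = 1.2207 E

Final: 1.2207 Erlangs


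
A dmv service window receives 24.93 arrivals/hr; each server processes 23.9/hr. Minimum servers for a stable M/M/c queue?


Stability requires cμ > λ ⇔ c > λ/μ.
λ/μ = 24.93/23.9 = 1.0431
Minimum integer c = ⌊1.0431⌋ + 1 = 2
Check: 2·23.9 = 47.80 > 24.93, while 1·23.9 = 23.90 ≤ 24.93

Final: 2 servers


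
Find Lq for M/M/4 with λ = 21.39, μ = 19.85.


a = λ/μ = 1.0776; ρ = a/4 = 0.2694
P₀ = 0.339718
Lq = P₀·a^c·ρ / (c!·(1−ρ)²) = 0.339718·1.34835·0.2694/(24·0.53378)
= 0.009632

Final: 0.009632


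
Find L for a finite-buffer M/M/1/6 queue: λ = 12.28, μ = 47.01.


ρ = 12.28/47.01 = 0.2612
L = ρ[1 − (K+1)ρ^K + Kρ^(K+1)] / [(1−ρ)(1−ρ^(K+1))]
Numerator: 0.2612·(1 − 7·0.0003177 + 6·0.00008300) = 0.260770
Denominator: (0.7388)·(0.999917) = 0.738718
L = 0.260770/0.738718 = 0.3530

Final: 0.3530


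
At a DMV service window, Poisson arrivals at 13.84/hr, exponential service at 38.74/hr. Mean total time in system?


W = 1/(μ−λ) = 1/(38.74 − 13.84) = 1/24.90 = 0.04016 hr

Final: 0.04016 hr


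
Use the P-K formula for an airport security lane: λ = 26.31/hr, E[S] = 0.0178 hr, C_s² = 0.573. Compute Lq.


ρ = λ·E[S] = 26.31·0.0178 = 0.4683
Lq = ρ²(1+C_s²)/(2(1−ρ)) = 0.2193·(1+0.573)/(2·0.5317)
= 0.2193·1.5730/1.0634 = 0.32444

Final: 0.32444


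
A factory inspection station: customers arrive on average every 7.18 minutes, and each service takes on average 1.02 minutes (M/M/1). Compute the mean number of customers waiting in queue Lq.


λ = 60/7.18 = 8.3565 /hr
μ = 60/1.02 = 58.8235 /hr
ρ = λ/μ = 8.3565/58.8235 = 0.1421
Lq = ρ²/(1−ρ) = 0.02018/0.8579 = 0.02352

Final: 0.02352


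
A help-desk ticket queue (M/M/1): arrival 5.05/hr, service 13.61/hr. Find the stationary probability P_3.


ρ = 5.05/13.61 = 0.3711
P_n = (1−ρ)·ρ^n = (1 − 0.3711)·0.3711^3 = 0.6289·0.051086 = 0.032130

Final: 0.032130


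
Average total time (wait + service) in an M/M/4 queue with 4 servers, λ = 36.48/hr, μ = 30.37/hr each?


a = 1.2012; ρ = 0.3003; P₀ = 0.299811
Lq = P₀·a^c·ρ/(c!(1−ρ)²) = 0.01595
Wq = Lq/λ = 0.01595/36.48 = 0.0004373 hr
W = Wq + 1/μ = 0.0004373 + 0.03293 = 0.03336 hr

Final: 0.03336 hr


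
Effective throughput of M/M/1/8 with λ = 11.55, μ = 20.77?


ρ = 0.5561; P_K = (1−ρ)ρ^8/(1−ρ^9) = 0.004080
λ_eff = λ(1 − P_K) = 11.55·(1 − 0.004080) = 11.55·0.995920 = 11.5029 /hr

Final: 11.5029 /hr


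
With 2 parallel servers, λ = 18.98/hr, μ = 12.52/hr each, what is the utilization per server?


ρ = λ/(cμ) = 18.98/(2·12.52) = 18.98/25.04 = 0.7580

Final: 0.7580


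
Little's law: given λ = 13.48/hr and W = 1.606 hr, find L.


L = λW = 13.48·1.606 = 21.6489

Final: 21.6489


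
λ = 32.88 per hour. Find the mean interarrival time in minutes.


Mean interarrival time = 1/λ = 1/32.88 hour = 0.03041 hour
In minutes: 0.03041 × 60 = 1.8248 min

Final: 1.8248 min


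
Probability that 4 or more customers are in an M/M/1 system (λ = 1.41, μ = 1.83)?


ρ = 1.41/1.83 = 0.7705
P(N ≥ n) = ρ^n = 0.7705^4 = 0.352429

Final: 0.352429


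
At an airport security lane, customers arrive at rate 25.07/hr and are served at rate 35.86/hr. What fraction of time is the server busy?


ρ = λ/μ = 25.07/35.86 = 0.6991

Final: 0.6991


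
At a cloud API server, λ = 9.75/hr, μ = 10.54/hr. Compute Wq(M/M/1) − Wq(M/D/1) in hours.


ρ = 9.75/10.54 = 0.9250
Wq(M/M/1) = ρ/(μ−λ) = 0.9250/0.7900 = 1.17095 hr
Wq(M/D/1) = ρ/(2(μ−λ)) = 0.58547 hr
Savings = 1.17095 − 0.58547 = 0.58547 hr

Final: 0.58547 hr


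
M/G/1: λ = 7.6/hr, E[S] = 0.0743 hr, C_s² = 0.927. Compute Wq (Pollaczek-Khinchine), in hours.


ρ = λ·E[S] = 7.6·0.0743 = 0.5647
E[S²] = E[S]²(1+C_s²) = 0.0743²·(1+0.927) = 0.010638
Wq = λ·E[S²]/(2(1−ρ)) = 7.6·0.010638/(2·0.4353) = 0.09286 hr

Final: 0.09286 hr


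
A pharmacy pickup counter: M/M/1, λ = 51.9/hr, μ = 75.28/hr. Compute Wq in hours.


ρ = 51.9/75.28 = 0.6894
Wq = ρ/(μ−λ) = 0.6894/(75.28 − 51.9) = 0.6894/23.38 = 0.02949 hr

Final: 0.02949 hr


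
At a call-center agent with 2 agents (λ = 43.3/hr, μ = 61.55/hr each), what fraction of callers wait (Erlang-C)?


a = λ/μ = 0.7035; ρ = a/2 = 0.3517
P₀ = 0.479567 (from M/M/c formula)
C(c,a) = [a^c/(c!(1−ρ))]·P₀ = [0.49490/(2·0.6483)]·0.479567
= 0.38172·0.479567 = 0.183060

Final: 0.183060


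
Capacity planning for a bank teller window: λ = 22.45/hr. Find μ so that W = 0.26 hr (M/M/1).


W = 1/(μ−λ) ⇒ μ − λ = 1/W = 1/0.26 = 3.8462
μ = λ + 1/W = 22.45 + 3.8462 = 26.2962 per hr

Final: 26.2962 /hr


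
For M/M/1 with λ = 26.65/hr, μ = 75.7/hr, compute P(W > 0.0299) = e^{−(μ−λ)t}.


W ~ Exponential(μ−λ) for M/M/1.
μ − λ = 75.7 − 26.65 = 49.0500
P(W > t) = e^{−(μ−λ)t} = e^{−1.4666} = 0.230710

Final: 0.230710


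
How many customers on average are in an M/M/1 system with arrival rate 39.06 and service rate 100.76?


ρ = λ/μ = 39.06/100.76 = 0.3877
L = ρ/(1−ρ) = 0.3877/(1 − 0.3877) = 0.3877/0.6123 = 0.6331

Final: 0.6331


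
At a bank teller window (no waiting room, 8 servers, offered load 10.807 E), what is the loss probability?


B(c,a) = (a^c/c!) / Σ_{k=0}^{c} a^k/k!
a^8/8! = 4614.457903
Σ terms (k=0..8): 1.00000 + 10.80700 + 58.39562 + 210.36050 + 568.34149 + 1228.41330 + 2212.57710 + 3415.90295 + 4614.45790 = 12320.255879
B = 4614.457903/12320.255879 = 0.374542

Final: 0.374542


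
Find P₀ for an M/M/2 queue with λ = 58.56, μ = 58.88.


a = λ/μ = 58.56/58.88 = 0.9946; ρ = a/c = 0.4973
Σ_{k=0}^{1} a^k/k! (terms k=0..1) = 1.00000 + 0.99457 = 1.99457
Tail: a^2/(2!(1−ρ)) = 0.98916/(2·0.5027) = 0.98381
P₀ = 1/(1.99457 + 0.98381) = 1/2.97838 = 0.335753

Final: 0.335753


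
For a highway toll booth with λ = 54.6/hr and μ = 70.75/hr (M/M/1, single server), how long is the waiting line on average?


ρ = 54.6/70.75 = 0.7717
Lq = ρ²/(1−ρ) = 0.5956/0.2283 = 2.6091

Final: 2.6091


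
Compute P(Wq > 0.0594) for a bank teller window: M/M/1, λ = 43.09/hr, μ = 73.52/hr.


ρ = 43.09/73.52 = 0.5861
P(Wq > t) = ρ·e^{−(μ−λ)t} = 0.5861·e^{−1.8075}
= 0.5861·0.164057 = 0.096154

Final: 0.096154


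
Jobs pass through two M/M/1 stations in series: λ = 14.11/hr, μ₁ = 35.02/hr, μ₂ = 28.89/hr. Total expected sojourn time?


Each node sees arrival rate λ = 14.11/hr (tandem ⇒ throughput preserved).
W₁ = 1/(μ₁−λ) = 1/(35.02−14.11) = 0.04782 hr
W₂ = 1/(μ₂−λ) = 1/(28.89−14.11) = 0.06766 hr
W_total = W₁ + W₂ = 0.04782 + 0.06766 = 0.11548 hr

Final: 0.11548 hr


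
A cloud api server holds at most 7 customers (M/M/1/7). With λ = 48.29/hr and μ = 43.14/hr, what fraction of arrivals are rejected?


ρ = λ/μ = 48.29/43.14 = 1.1194
P_K = (1−ρ)ρ^K/(1−ρ^(K+1)) = (-0.1194·2.202112)/(1 − 2.464998)
= -0.262885/-1.464998 = 0.179444

Final: 0.179444


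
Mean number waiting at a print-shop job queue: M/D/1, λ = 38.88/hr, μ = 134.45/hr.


ρ = 38.88/134.45 = 0.2892
M/D/1: Lq = ρ²/(2(1−ρ)) = 0.08362/(2·0.7108) = 0.05882

Final: 0.05882


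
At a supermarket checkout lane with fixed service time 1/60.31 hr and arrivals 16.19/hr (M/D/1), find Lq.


ρ = 16.19/60.31 = 0.2684
M/D/1: Lq = ρ²/(2(1−ρ)) = 0.07206/(2·0.7316) = 0.04925

Final: 0.04925


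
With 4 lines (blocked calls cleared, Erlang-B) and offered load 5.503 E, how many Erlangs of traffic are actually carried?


B(4,5.503) = 0.436048 (Erlang-B)
Carried load = a(1 − B) = 5.503·(1 − 0.436048) = 5.503·0.563952 = 3.1034 E

Final: 3.1034 Erlangs


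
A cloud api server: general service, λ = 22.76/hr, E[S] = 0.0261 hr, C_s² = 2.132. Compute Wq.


ρ = λ·E[S] = 22.76·0.0261 = 0.5940
E[S²] = E[S]²(1+C_s²) = 0.0261²·(1+2.132) = 0.002134
Wq = λ·E[S²]/(2(1−ρ)) = 22.76·0.002134/(2·0.4060) = 0.05981 hr

Final: 0.05981 hr


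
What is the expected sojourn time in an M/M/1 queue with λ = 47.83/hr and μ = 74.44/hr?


W = 1/(μ−λ) = 1/(74.44 − 47.83) = 1/26.61 = 0.03758 hr

Final: 0.03758 hr


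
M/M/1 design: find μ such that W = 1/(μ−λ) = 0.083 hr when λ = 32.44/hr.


W = 1/(μ−λ) ⇒ μ − λ = 1/W = 1/0.083 = 12.0482
μ = λ + 1/W = 32.44 + 12.0482 = 44.4882 per hr

Final: 44.4882 /hr


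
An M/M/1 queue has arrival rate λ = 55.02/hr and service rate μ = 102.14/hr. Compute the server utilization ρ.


ρ = λ/μ = 55.02/102.14 = 0.5387

Final: 0.5387


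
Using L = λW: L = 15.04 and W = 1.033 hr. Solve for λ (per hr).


λ = L/W = 15.04/1.033 = 14.5595 /hr

Final: 14.5595 /hr


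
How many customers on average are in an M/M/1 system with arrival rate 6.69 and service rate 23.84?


ρ = λ/μ = 6.69/23.84 = 0.2806
L = ρ/(1−ρ) = 0.2806/(1 − 0.2806) = 0.2806/0.7194 = 0.3901

Final: 0.3901


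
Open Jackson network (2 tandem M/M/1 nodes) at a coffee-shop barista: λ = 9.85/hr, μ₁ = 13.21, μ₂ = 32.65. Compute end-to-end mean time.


Each node sees arrival rate λ = 9.85/hr (tandem ⇒ throughput preserved).
W₁ = 1/(μ₁−λ) = 1/(13.21−9.85) = 0.29762 hr
W₂ = 1/(μ₂−λ) = 1/(32.65−9.85) = 0.04386 hr
W_total = W₁ + W₂ = 0.29762 + 0.04386 = 0.34148 hr

Final: 0.34148 hr


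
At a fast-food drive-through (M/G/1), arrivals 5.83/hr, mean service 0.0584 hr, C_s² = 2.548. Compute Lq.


ρ = λ·E[S] = 5.83·0.0584 = 0.3405
Lq = ρ²(1+C_s²)/(2(1−ρ)) = 0.1159·(1+2.548)/(2·0.6595)
= 0.1159·3.5480/1.3191 = 0.31181

Final: 0.31181


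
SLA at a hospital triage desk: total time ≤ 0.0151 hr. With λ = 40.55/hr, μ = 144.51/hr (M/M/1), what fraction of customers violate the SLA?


W ~ Exponential(μ−λ) for M/M/1.
μ − λ = 144.51 − 40.55 = 103.9600
P(W > t) = e^{−(μ−λ)t} = e^{−1.5698} = 0.208088

Final: 0.208088


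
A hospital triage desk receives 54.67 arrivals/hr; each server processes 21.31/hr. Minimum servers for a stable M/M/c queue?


Stability requires cμ > λ ⇔ c > λ/μ.
λ/μ = 54.67/21.31 = 2.5655
Minimum integer c = ⌊2.5655⌋ + 1 = 3
Check: 3·21.31 = 63.93 > 54.67, while 2·21.31 = 42.62 ≤ 54.67

Final: 3 servers


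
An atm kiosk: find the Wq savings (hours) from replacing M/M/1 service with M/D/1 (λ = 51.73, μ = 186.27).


ρ = 51.73/186.27 = 0.2777
Wq(M/M/1) = ρ/(μ−λ) = 0.2777/134.54 = 0.002064 hr
Wq(M/D/1) = ρ/(2(μ−λ)) = 0.001032 hr
Savings = 0.002064 − 0.001032 = 0.001032 hr

Final: 0.001032 hr
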